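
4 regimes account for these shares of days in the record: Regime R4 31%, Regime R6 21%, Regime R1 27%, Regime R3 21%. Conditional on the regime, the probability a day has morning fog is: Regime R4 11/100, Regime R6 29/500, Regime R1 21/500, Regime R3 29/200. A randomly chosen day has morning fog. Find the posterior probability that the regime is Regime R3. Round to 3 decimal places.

0.346

Compute prior × likelihood for every hypothesis:
  Regime R4: 0.31 × 0.11 = 0.0341
  Regime R6: 0.21 × 0.058 = 0.01218
  Regime R1: 0.27 × 0.042 = 0.01134
  Regime R3: 0.21 × 0.145 = 0.03045
Sum = 0.08807.
P(Regime R3 | evidence) = 0.03045 / 0.08807 ≈ 0.346.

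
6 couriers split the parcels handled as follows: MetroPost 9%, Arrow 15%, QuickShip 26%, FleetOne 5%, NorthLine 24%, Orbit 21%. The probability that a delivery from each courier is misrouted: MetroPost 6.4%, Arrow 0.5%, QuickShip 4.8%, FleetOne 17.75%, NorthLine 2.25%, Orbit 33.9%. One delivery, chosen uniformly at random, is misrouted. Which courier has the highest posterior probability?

Compute prior × likelihood for every hypothesis:
  MetroPost: 0.09 × 0.064 = 0.00576
  Arrow: 0.15 × 0.005 = 0.00075
  QuickShip: 0.26 × 0.048 = 0.01248
  FleetOne: 0.05 × 0.1775 = 0.008875
  NorthLine: 0.24 × 0.0225 = 0.0054
  Orbit: 0.21 × 0.339 = 0.07119
Sum = 0.104455.
Largest term belongs to Orbit, so Orbit is most probable.

Orbit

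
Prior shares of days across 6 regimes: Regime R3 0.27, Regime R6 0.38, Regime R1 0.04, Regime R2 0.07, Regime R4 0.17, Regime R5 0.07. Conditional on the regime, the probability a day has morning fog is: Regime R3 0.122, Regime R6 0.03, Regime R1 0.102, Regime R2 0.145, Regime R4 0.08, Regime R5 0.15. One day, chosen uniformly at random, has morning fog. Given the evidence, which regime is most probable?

Regime R3

Unnormalized posteriors (prior × likelihood):
  Regime R3: 0.27 × 0.122 = 0.03294
  Regime R6: 0.38 × 0.03 = 0.0114
  Regime R1: 0.04 × 0.102 = 0.00408
  Regime R2: 0.07 × 0.145 = 0.01015
  Regime R4: 0.17 × 0.08 = 0.0136
  Regime R5: 0.07 × 0.15 = 0.0105
Normalizing constant = 0.08267.
Largest term belongs to Regime R3, so Regime R3 is most probable.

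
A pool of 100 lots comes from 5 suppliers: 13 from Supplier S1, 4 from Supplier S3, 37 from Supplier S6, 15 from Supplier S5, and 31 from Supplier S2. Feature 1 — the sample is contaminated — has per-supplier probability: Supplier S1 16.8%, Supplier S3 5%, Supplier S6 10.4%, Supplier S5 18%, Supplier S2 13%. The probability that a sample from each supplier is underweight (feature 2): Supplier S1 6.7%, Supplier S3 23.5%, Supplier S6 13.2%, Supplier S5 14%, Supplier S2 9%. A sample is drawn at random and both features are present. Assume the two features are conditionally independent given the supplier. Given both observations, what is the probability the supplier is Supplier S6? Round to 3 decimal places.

0.352

Prior × likelihood for each hypothesis:
  Supplier S1: 0.13 × 0.168 × 0.067 = 0.00146328
  Supplier S3: 0.04 × 0.05 × 0.235 = 0.00047
  Supplier S6: 0.37 × 0.104 × 0.132 = 0.00507936
  Supplier S5: 0.15 × 0.18 × 0.14 = 0.00378
  Supplier S2: 0.31 × 0.13 × 0.09 = 0.003627
Sum = 0.01441964.
P(Supplier S6 | evidence) = 0.00507936 / 0.01441964 ≈ 0.352.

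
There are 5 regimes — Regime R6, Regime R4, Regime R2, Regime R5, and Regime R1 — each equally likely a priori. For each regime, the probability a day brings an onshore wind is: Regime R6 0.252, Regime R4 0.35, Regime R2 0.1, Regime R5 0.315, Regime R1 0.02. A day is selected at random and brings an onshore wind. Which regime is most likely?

Regime R4

With a uniform prior (1/5 each), posterior ∝ likelihood:
  Regime R6: 0.252
  Regime R4: 0.35
  Regime R2: 0.1
  Regime R5: 0.315
  Regime R1: 0.02
Sum = 1.037.
Largest term belongs to Regime R4, so Regime R4 is most probable.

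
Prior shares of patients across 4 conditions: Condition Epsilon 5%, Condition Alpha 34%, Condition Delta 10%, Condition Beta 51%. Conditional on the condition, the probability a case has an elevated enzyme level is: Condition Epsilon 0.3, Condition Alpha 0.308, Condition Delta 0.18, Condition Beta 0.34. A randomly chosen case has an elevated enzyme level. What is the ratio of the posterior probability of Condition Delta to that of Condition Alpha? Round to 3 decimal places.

By Bayes' rule, posterior ∝ prior × likelihood:
  Condition Epsilon: 0.05 × 0.3 = 0.015
  Condition Alpha: 0.34 × 0.308 = 0.10472
  Condition Delta: 0.1 × 0.18 = 0.018
  Condition Beta: 0.51 × 0.34 = 0.1734
Normalizing constant = 0.31112.
The ratio is 0.018 / 0.10472 (the normalizer cancels) = 0.172.

0.172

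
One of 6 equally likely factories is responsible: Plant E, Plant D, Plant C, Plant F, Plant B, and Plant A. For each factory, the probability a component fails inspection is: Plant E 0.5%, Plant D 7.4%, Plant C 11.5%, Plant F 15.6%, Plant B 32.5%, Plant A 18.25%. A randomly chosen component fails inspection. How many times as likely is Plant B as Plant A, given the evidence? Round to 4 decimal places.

1.7808

With a uniform prior (1/6 each), posterior ∝ likelihood:
  Plant E: 0.005
  Plant D: 0.074
  Plant C: 0.115
  Plant F: 0.156
  Plant B: 0.325
  Plant A: 0.1825
Total = 0.8575.
The ratio is 0.325 / 0.1825 (the normalizer cancels) = 1.7808.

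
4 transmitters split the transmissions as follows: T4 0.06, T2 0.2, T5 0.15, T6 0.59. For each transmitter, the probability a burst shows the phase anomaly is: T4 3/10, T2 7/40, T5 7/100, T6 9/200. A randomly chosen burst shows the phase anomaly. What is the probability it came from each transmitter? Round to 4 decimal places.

T4 0.1999, T2 0.3887, T5 0.1166, T6 0.2948

Prior × likelihood for each hypothesis:
  T4: 0.06 × 0.3 = 0.018
  T2: 0.2 × 0.175 = 0.035
  T5: 0.15 × 0.07 = 0.0105
  T6: 0.59 × 0.045 = 0.02655
Sum = 0.09005.
P(T4 | anomaly) = 0.018/0.09005 ≈ 0.1999
P(T2 | anomaly) = 0.035/0.09005 ≈ 0.3887
P(T5 | anomaly) = 0.0105/0.09005 ≈ 0.1166
P(T6 | anomaly) = 0.02655/0.09005 ≈ 0.2948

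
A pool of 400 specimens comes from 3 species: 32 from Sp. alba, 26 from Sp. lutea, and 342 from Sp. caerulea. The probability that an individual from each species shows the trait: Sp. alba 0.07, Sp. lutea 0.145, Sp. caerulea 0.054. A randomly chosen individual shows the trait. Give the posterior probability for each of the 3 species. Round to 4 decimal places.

By Bayes' rule, posterior ∝ prior × likelihood:
  Sp. alba: 0.08 × 0.07 = 0.0056
  Sp. lutea: 0.065 × 0.145 = 0.009425
  Sp. caerulea: 0.855 × 0.054 = 0.04617
Total = 0.061195.
P(Sp. alba | trait) = 0.0056/0.061195 ≈ 0.0915
P(Sp. lutea | trait) = 0.009425/0.061195 ≈ 0.1540
P(Sp. caerulea | trait) = 0.04617/0.061195 ≈ 0.7545

Sp. alba 0.0915, Sp. lutea 0.1540, Sp. caerulea 0.7545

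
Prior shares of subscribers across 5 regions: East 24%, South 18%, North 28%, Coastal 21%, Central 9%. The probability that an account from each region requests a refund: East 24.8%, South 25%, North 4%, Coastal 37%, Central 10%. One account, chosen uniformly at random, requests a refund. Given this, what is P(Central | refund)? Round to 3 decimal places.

0.044

Unnormalized posteriors (prior × likelihood):
  East: 0.24 × 0.248 = 0.05952
  South: 0.18 × 0.25 = 0.045
  North: 0.28 × 0.04 = 0.0112
  Coastal: 0.21 × 0.37 = 0.0777
  Central: 0.09 × 0.1 = 0.009
Sum = 0.20242.
P(Central | evidence) = 0.009 / 0.20242 ≈ 0.044.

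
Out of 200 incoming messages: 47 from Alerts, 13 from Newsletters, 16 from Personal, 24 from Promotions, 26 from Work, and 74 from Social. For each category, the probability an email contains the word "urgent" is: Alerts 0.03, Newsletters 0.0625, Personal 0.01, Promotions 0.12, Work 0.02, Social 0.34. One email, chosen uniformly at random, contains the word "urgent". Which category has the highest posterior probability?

Social

Unnormalized posteriors (prior × likelihood):
  Alerts: 0.235 × 0.03 = 0.00705
  Newsletters: 0.065 × 0.0625 = 0.0040625
  Personal: 0.08 × 0.01 = 0.0008
  Promotions: 0.12 × 0.12 = 0.0144
  Work: 0.13 × 0.02 = 0.0026
  Social: 0.37 × 0.34 = 0.1258
Normalizing constant = 0.1547125.
Largest term belongs to Social, so Social is most probable.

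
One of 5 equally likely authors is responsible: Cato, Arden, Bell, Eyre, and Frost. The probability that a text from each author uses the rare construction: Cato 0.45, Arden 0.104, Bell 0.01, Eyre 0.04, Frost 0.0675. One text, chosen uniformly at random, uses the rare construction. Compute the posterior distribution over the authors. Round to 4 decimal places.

Since the prior is uniform, the posterior is proportional to the likelihood:
  Cato: 0.45
  Arden: 0.104
  Bell: 0.01
  Eyre: 0.04
  Frost: 0.0675
Total = 0.6715.
P(Cato | rare-form) = 0.45/0.6715 ≈ 0.6701
P(Arden | rare-form) = 0.104/0.6715 ≈ 0.1549
P(Bell | rare-form) = 0.01/0.6715 ≈ 0.0149
P(Eyre | rare-form) = 0.04/0.6715 ≈ 0.0596
P(Frost | rare-form) = 0.0675/0.6715 ≈ 0.1005

Cato 0.6701, Arden 0.1549, Bell 0.0149, Eyre 0.0596, Frost 0.1005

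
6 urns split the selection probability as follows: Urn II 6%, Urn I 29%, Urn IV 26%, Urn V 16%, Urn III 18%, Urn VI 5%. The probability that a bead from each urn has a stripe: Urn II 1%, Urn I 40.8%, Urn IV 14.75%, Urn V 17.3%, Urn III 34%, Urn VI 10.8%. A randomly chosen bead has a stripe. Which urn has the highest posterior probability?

Unnormalized posteriors (prior × likelihood):
  Urn II: 0.06 × 0.01 = 0.0006
  Urn I: 0.29 × 0.408 = 0.11832
  Urn IV: 0.26 × 0.1475 = 0.03835
  Urn V: 0.16 × 0.173 = 0.02768
  Urn III: 0.18 × 0.34 = 0.0612
  Urn VI: 0.05 × 0.108 = 0.0054
Total = 0.25155.
Largest term belongs to Urn I, so Urn I is most probable.

Urn I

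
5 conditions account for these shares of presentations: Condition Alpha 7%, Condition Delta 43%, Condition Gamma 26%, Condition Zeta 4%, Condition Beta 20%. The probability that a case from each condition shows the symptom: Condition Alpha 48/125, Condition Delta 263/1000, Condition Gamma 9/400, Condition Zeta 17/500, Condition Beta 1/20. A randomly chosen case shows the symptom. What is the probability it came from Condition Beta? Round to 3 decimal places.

Prior × likelihood for each hypothesis:
  Condition Alpha: 0.07 × 0.384 = 0.02688
  Condition Delta: 0.43 × 0.263 = 0.11309
  Condition Gamma: 0.26 × 0.0225 = 0.00585
  Condition Zeta: 0.04 × 0.034 = 0.00136
  Condition Beta: 0.2 × 0.05 = 0.01
Normalizing constant = 0.15718.
P(Condition Beta | evidence) = 0.01 / 0.15718 ≈ 0.064.

0.064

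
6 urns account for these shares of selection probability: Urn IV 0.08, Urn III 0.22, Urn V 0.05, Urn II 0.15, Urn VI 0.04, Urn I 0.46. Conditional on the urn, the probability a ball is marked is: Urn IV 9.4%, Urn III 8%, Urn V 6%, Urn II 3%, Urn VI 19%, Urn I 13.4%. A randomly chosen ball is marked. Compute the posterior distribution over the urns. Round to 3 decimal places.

Urn IV 0.074, Urn III 0.173, Urn V 0.029, Urn II 0.044, Urn VI 0.075, Urn I 0.605

By Bayes' rule, posterior ∝ prior × likelihood:
  Urn IV: 0.08 × 0.094 = 0.00752
  Urn III: 0.22 × 0.08 = 0.0176
  Urn V: 0.05 × 0.06 = 0.003
  Urn II: 0.15 × 0.03 = 0.0045
  Urn VI: 0.04 × 0.19 = 0.0076
  Urn I: 0.46 × 0.134 = 0.06164
Normalizing constant = 0.10186.
P(Urn IV | marked) = 0.00752/0.10186 ≈ 0.074
P(Urn III | marked) = 0.0176/0.10186 ≈ 0.173
P(Urn V | marked) = 0.003/0.10186 ≈ 0.029
P(Urn II | marked) = 0.0045/0.10186 ≈ 0.044
P(Urn VI | marked) = 0.0076/0.10186 ≈ 0.075
P(Urn I | marked) = 0.06164/0.10186 ≈ 0.605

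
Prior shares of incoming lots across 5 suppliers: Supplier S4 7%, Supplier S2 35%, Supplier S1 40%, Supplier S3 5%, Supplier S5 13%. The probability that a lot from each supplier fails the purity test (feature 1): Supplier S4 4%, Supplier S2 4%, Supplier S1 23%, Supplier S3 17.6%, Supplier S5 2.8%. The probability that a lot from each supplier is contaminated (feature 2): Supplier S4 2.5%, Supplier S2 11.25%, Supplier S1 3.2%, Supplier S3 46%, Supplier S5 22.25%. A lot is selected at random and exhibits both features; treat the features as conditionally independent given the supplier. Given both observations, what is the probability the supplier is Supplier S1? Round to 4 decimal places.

0.3116

Prior × likelihood for each hypothesis:
  Supplier S4: 0.07 × 0.04 × 0.025 = 0.00007
  Supplier S2: 0.35 × 0.04 × 0.1125 = 0.001575
  Supplier S1: 0.4 × 0.23 × 0.032 = 0.002944
  Supplier S3: 0.05 × 0.176 × 0.46 = 0.004048
  Supplier S5: 0.13 × 0.028 × 0.2225 = 0.0008099
Normalizing constant = 0.0094469.
P(Supplier S1 | evidence) = 0.002944 / 0.0094469 ≈ 0.3116.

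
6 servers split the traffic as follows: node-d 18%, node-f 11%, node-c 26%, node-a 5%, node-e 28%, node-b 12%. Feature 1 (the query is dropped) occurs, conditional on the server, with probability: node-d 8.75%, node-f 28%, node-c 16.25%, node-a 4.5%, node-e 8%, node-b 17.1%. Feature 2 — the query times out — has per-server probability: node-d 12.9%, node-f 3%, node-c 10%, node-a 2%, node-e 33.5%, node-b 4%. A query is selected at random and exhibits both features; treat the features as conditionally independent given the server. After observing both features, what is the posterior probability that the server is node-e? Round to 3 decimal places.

Prior × likelihood for each hypothesis:
  node-d: 0.18 × 0.0875 × 0.129 = 0.00203175
  node-f: 0.11 × 0.28 × 0.03 = 0.000924
  node-c: 0.26 × 0.1625 × 0.1 = 0.004225
  node-a: 0.05 × 0.045 × 0.02 = 0.000045
  node-e: 0.28 × 0.08 × 0.335 = 0.007504
  node-b: 0.12 × 0.171 × 0.04 = 0.0008208
Normalizing constant = 0.01555055.
P(node-e | evidence) = 0.007504 / 0.01555055 ≈ 0.483.

0.483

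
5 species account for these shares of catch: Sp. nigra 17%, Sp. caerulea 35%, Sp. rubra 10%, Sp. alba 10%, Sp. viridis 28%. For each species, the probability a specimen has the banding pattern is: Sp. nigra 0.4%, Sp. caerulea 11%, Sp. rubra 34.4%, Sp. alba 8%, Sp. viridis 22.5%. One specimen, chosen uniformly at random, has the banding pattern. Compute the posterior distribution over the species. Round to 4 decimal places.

By Bayes' rule, posterior ∝ prior × likelihood:
  Sp. nigra: 0.17 × 0.004 = 0.00068
  Sp. caerulea: 0.35 × 0.11 = 0.0385
  Sp. rubra: 0.1 × 0.344 = 0.0344
  Sp. alba: 0.1 × 0.08 = 0.008
  Sp. viridis: 0.28 × 0.225 = 0.063
Total = 0.14458.
P(Sp. nigra | banded) = 0.00068/0.14458 ≈ 0.0047
P(Sp. caerulea | banded) = 0.0385/0.14458 ≈ 0.2663
P(Sp. rubra | banded) = 0.0344/0.14458 ≈ 0.2379
P(Sp. alba | banded) = 0.008/0.14458 ≈ 0.0553
P(Sp. viridis | banded) = 0.063/0.14458 ≈ 0.4357

Sp. nigra 0.0047, Sp. caerulea 0.2663, Sp. rubra 0.2379, Sp. alba 0.0553, Sp. viridis 0.4357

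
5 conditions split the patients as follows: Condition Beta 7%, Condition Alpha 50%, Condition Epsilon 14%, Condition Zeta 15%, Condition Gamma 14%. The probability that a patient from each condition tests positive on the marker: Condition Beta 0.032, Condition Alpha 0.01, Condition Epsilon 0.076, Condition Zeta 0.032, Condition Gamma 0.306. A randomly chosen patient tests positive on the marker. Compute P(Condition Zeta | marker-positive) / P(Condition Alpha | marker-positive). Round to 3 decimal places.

0.960

Prior × likelihood for each hypothesis:
  Condition Beta: 0.07 × 0.032 = 0.00224
  Condition Alpha: 0.5 × 0.01 = 0.005
  Condition Epsilon: 0.14 × 0.076 = 0.01064
  Condition Zeta: 0.15 × 0.032 = 0.0048
  Condition Gamma: 0.14 × 0.306 = 0.04284
Sum = 0.06552.
The ratio is 0.0048 / 0.005 (the normalizer cancels) = 0.960.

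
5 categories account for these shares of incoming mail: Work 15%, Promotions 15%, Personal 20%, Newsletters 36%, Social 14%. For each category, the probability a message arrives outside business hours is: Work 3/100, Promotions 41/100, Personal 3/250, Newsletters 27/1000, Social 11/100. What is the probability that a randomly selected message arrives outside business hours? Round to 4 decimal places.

0.0935

By Bayes' rule, posterior ∝ prior × likelihood:
  Work: 0.15 × 0.03 = 0.0045
  Promotions: 0.15 × 0.41 = 0.0615
  Personal: 0.2 × 0.012 = 0.0024
  Newsletters: 0.36 × 0.027 = 0.00972
  Social: 0.14 × 0.11 = 0.0154
P(off-hours) = 0.0045 + 0.0615 + 0.0024 + 0.00972 + 0.0154 = 0.09352 → 0.0935.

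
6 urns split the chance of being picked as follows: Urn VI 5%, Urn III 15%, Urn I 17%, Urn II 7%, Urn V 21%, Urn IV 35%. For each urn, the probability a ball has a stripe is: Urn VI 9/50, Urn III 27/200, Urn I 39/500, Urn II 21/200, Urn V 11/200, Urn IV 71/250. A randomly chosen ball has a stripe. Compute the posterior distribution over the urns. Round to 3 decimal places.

Urn VI 0.056, Urn III 0.126, Urn I 0.082, Urn II 0.046, Urn V 0.072, Urn IV 0.618

By Bayes' rule, posterior ∝ prior × likelihood:
  Urn VI: 0.05 × 0.18 = 0.009
  Urn III: 0.15 × 0.135 = 0.02025
  Urn I: 0.17 × 0.078 = 0.01326
  Urn II: 0.07 × 0.105 = 0.00735
  Urn V: 0.21 × 0.055 = 0.01155
  Urn IV: 0.35 × 0.284 = 0.0994
Sum = 0.16081.
P(Urn VI | striped) = 0.009/0.16081 ≈ 0.056
P(Urn III | striped) = 0.02025/0.16081 ≈ 0.126
P(Urn I | striped) = 0.01326/0.16081 ≈ 0.082
P(Urn II | striped) = 0.00735/0.16081 ≈ 0.046
P(Urn V | striped) = 0.01155/0.16081 ≈ 0.072
P(Urn IV | striped) = 0.0994/0.16081 ≈ 0.618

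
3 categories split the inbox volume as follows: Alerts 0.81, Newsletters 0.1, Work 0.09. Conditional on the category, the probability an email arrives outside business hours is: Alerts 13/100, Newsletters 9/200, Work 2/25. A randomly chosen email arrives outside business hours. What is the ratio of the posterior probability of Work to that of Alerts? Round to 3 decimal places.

Compute prior × likelihood for every hypothesis:
  Alerts: 0.81 × 0.13 = 0.1053
  Newsletters: 0.1 × 0.045 = 0.0045
  Work: 0.09 × 0.08 = 0.0072
Total = 0.117.
The ratio is 0.0072 / 0.1053 (the normalizer cancels) = 0.068.

0.068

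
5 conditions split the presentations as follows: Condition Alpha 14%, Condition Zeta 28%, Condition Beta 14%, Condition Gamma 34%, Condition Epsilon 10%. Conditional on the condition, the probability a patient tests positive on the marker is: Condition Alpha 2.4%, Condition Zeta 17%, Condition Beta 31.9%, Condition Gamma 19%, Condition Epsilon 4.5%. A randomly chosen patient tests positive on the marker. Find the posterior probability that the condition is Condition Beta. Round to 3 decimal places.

0.271

By Bayes' rule, posterior ∝ prior × likelihood:
  Condition Alpha: 0.14 × 0.024 = 0.00336
  Condition Zeta: 0.28 × 0.17 = 0.0476
  Condition Beta: 0.14 × 0.319 = 0.04466
  Condition Gamma: 0.34 × 0.19 = 0.0646
  Condition Epsilon: 0.1 × 0.045 = 0.0045
Sum = 0.16472.
P(Condition Beta | evidence) = 0.04466 / 0.16472 ≈ 0.271.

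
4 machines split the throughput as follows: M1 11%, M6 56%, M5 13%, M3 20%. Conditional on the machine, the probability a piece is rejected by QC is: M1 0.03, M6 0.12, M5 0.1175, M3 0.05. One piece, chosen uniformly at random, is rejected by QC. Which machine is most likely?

Compute prior × likelihood for every hypothesis:
  M1: 0.11 × 0.03 = 0.0033
  M6: 0.56 × 0.12 = 0.0672
  M5: 0.13 × 0.1175 = 0.015275
  M3: 0.2 × 0.05 = 0.01
Normalizing constant = 0.095775.
Largest term belongs to M6, so M6 is most probable.

M6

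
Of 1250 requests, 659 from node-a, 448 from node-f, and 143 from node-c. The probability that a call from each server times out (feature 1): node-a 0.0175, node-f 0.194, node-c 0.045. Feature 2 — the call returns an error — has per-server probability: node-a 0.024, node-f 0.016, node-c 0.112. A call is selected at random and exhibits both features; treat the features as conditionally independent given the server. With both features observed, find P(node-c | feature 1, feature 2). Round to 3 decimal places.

Compute prior × likelihood for every hypothesis:
  node-a: 0.5272 × 0.0175 × 0.024 = 0.000221424
  node-f: 0.3584 × 0.194 × 0.016 = 0.0011124736
  node-c: 0.1144 × 0.045 × 0.112 = 0.000576576
Sum = 0.0019104736.
P(node-c | evidence) = 0.000576576 / 0.0019104736 ≈ 0.302.

0.302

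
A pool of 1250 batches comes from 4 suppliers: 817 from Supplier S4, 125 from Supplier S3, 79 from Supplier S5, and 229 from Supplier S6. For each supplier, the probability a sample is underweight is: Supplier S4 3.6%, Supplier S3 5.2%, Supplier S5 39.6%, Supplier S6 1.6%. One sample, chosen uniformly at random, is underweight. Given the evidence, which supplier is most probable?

Supplier S5

Unnormalized posteriors (prior × likelihood):
  Supplier S4: 0.6536 × 0.036 = 0.0235296
  Supplier S3: 0.1 × 0.052 = 0.0052
  Supplier S5: 0.0632 × 0.396 = 0.0250272
  Supplier S6: 0.1832 × 0.016 = 0.0029312
Total = 0.056688.
Largest term belongs to Supplier S5, so Supplier S5 is most probable.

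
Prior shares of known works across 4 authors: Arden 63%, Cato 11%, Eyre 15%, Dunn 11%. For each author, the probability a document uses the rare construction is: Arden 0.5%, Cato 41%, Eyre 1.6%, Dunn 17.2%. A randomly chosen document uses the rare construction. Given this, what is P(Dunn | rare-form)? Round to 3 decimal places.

By Bayes' rule, posterior ∝ prior × likelihood:
  Arden: 0.63 × 0.005 = 0.00315
  Cato: 0.11 × 0.41 = 0.0451
  Eyre: 0.15 × 0.016 = 0.0024
  Dunn: 0.11 × 0.172 = 0.01892
Normalizing constant = 0.06957.
P(Dunn | evidence) = 0.01892 / 0.06957 ≈ 0.272.

0.272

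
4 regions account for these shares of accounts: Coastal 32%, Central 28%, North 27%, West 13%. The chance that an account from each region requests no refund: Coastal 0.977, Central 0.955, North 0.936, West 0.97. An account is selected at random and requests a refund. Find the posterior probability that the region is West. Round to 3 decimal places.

0.095

Taking complements, P(refund | each) = Coastal 0.023, Central 0.045, North 0.064, West 0.03.
By Bayes' rule, posterior ∝ prior × likelihood:
  Coastal: 0.32 × 0.023 = 0.00736
  Central: 0.28 × 0.045 = 0.0126
  North: 0.27 × 0.064 = 0.01728
  West: 0.13 × 0.03 = 0.0039
Normalizing constant = 0.04114.
P(West | evidence) = 0.0039 / 0.04114 ≈ 0.095.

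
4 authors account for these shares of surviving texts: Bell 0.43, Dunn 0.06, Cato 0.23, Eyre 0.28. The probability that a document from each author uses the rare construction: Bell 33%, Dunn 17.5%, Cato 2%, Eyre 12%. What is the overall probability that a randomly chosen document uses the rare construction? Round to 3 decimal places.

Compute prior × likelihood for every hypothesis:
  Bell: 0.43 × 0.33 = 0.1419
  Dunn: 0.06 × 0.175 = 0.0105
  Cato: 0.23 × 0.02 = 0.0046
  Eyre: 0.28 × 0.12 = 0.0336
P(rare-form) = 0.1419 + 0.0105 + 0.0046 + 0.0336 = 0.1906 → 0.191.

0.191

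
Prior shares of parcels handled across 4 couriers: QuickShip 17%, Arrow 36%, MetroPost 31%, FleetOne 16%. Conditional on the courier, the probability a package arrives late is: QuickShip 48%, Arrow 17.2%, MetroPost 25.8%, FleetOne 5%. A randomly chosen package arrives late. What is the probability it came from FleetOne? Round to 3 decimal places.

Unnormalized posteriors (prior × likelihood):
  QuickShip: 0.17 × 0.48 = 0.0816
  Arrow: 0.36 × 0.172 = 0.06192
  MetroPost: 0.31 × 0.258 = 0.07998
  FleetOne: 0.16 × 0.05 = 0.008
Sum = 0.2315.
P(FleetOne | evidence) = 0.008 / 0.2315 ≈ 0.035.

0.035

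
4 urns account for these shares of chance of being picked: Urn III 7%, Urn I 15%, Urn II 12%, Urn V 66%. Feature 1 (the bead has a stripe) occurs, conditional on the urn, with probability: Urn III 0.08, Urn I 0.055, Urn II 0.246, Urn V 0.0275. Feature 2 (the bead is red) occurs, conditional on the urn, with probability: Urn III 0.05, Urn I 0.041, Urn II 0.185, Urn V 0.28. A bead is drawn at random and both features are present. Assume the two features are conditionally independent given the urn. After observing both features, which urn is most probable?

Urn II

By Bayes' rule, posterior ∝ prior × likelihood:
  Urn III: 0.07 × 0.08 × 0.05 = 0.00028
  Urn I: 0.15 × 0.055 × 0.041 = 0.00033825
  Urn II: 0.12 × 0.246 × 0.185 = 0.0054612
  Urn V: 0.66 × 0.0275 × 0.28 = 0.005082
Total = 0.01116145.
Largest term belongs to Urn II, so Urn II is most probable.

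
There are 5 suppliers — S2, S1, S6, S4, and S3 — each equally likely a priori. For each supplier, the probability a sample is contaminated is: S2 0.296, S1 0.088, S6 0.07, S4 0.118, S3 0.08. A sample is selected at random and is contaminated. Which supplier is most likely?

S2

Since the prior is uniform, the posterior is proportional to the likelihood:
  S2: 0.296
  S1: 0.088
  S6: 0.07
  S4: 0.118
  S3: 0.08
Normalizing constant = 0.652.
Largest term belongs to S2, so S2 is most probable.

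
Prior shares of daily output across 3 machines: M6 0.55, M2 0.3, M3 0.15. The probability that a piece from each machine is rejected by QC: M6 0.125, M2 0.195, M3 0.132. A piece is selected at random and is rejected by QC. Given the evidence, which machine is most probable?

M6

Prior × likelihood for each hypothesis:
  M6: 0.55 × 0.125 = 0.06875
  M2: 0.3 × 0.195 = 0.0585
  M3: 0.15 × 0.132 = 0.0198
Sum = 0.14705.
Largest term belongs to M6, so M6 is most probable.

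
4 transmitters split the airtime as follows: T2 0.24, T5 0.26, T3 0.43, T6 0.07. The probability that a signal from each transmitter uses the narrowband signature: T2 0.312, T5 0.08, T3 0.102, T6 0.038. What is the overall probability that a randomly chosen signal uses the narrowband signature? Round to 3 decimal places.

By Bayes' rule, posterior ∝ prior × likelihood:
  T2: 0.24 × 0.312 = 0.07488
  T5: 0.26 × 0.08 = 0.0208
  T3: 0.43 × 0.102 = 0.04386
  T6: 0.07 × 0.038 = 0.00266
P(narrowband) = 0.07488 + 0.0208 + 0.04386 + 0.00266 = 0.1422 → 0.142.

0.142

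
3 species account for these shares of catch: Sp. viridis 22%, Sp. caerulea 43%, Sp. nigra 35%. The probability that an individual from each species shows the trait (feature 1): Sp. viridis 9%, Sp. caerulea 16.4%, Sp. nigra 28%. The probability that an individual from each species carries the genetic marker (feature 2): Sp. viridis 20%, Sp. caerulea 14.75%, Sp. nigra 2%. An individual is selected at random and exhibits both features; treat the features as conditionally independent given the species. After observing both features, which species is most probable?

Unnormalized posteriors (prior × likelihood):
  Sp. viridis: 0.22 × 0.09 × 0.2 = 0.00396
  Sp. caerulea: 0.43 × 0.164 × 0.1475 = 0.0104017
  Sp. nigra: 0.35 × 0.28 × 0.02 = 0.00196
Normalizing constant = 0.0163217.
Largest term belongs to Sp. caerulea, so Sp. caerulea is most probable.

Sp. caerulea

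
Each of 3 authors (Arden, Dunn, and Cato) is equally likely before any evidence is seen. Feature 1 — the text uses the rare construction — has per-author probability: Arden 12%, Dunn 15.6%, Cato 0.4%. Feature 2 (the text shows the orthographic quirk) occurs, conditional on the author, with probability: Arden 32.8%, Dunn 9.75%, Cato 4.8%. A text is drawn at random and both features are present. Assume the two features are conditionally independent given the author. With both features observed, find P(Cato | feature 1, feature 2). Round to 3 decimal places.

0.004

With a uniform prior (1/3 each), posterior ∝ likelihood:
  Arden: 0.12 × 0.328 = 0.03936
  Dunn: 0.156 × 0.0975 = 0.01521
  Cato: 0.004 × 0.048 = 0.000192
Total = 0.054762.
P(Cato | evidence) = 0.000192 / 0.054762 ≈ 0.004.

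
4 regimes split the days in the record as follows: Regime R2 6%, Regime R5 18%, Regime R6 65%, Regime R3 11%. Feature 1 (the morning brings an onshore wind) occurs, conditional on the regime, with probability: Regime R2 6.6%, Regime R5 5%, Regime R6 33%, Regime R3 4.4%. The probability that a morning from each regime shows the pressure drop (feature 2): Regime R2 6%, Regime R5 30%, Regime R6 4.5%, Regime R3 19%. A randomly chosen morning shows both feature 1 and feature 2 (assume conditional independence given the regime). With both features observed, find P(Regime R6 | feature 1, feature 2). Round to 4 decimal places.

By Bayes' rule, posterior ∝ prior × likelihood:
  Regime R2: 0.06 × 0.066 × 0.06 = 0.0002376
  Regime R5: 0.18 × 0.05 × 0.3 = 0.0027
  Regime R6: 0.65 × 0.33 × 0.045 = 0.0096525
  Regime R3: 0.11 × 0.044 × 0.19 = 0.0009196
Sum = 0.0135097.
P(Regime R6 | evidence) = 0.0096525 / 0.0135097 ≈ 0.7145.

0.7145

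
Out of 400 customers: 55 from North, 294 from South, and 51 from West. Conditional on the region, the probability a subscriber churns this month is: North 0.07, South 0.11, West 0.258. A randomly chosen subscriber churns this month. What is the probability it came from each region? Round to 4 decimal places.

North 0.0780, South 0.6553, West 0.2666

Compute prior × likelihood for every hypothesis:
  North: 0.1375 × 0.07 = 0.009625
  South: 0.735 × 0.11 = 0.08085
  West: 0.1275 × 0.258 = 0.032895
Sum = 0.12337.
P(North | churn) = 0.009625/0.12337 ≈ 0.0780
P(South | churn) = 0.08085/0.12337 ≈ 0.6553
P(West | churn) = 0.032895/0.12337 ≈ 0.2666
(Check: 0.0780+0.6553+0.2666 = 0.9999.)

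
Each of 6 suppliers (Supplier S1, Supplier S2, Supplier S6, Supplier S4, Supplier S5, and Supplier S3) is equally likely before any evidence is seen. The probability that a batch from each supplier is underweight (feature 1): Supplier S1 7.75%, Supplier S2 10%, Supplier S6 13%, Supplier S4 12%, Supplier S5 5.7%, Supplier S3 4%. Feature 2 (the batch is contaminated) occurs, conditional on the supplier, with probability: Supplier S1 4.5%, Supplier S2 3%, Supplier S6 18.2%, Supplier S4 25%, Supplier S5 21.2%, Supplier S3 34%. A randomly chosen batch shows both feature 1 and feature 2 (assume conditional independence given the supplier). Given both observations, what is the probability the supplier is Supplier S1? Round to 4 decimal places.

With a uniform prior (1/6 each), posterior ∝ likelihood:
  Supplier S1: 0.0775 × 0.045 = 0.0034875
  Supplier S2: 0.1 × 0.03 = 0.003
  Supplier S6: 0.13 × 0.182 = 0.02366
  Supplier S4: 0.12 × 0.25 = 0.03
  Supplier S5: 0.057 × 0.212 = 0.012084
  Supplier S3: 0.04 × 0.34 = 0.0136
Normalizing constant = 0.0858315.
P(Supplier S1 | evidence) = 0.0034875 / 0.0858315 ≈ 0.0406.

0.0406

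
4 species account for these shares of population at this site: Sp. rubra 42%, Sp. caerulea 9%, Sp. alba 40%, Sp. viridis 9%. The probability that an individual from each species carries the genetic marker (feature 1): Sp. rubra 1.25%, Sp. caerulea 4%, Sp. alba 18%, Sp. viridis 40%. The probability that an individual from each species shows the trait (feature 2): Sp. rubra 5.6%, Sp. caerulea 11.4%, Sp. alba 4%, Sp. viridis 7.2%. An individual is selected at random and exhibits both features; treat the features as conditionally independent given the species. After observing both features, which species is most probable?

Compute prior × likelihood for every hypothesis:
  Sp. rubra: 0.42 × 0.0125 × 0.056 = 0.000294
  Sp. caerulea: 0.09 × 0.04 × 0.114 = 0.0004104
  Sp. alba: 0.4 × 0.18 × 0.04 = 0.00288
  Sp. viridis: 0.09 × 0.4 × 0.072 = 0.002592
Normalizing constant = 0.0061764.
Largest term belongs to Sp. alba, so Sp. alba is most probable.

Sp. alba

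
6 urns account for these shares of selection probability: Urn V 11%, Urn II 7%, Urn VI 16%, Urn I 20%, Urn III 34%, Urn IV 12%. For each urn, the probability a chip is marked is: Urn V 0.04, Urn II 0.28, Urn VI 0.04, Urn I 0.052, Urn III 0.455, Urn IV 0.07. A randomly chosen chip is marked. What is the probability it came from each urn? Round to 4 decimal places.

Prior × likelihood for each hypothesis:
  Urn V: 0.11 × 0.04 = 0.0044
  Urn II: 0.07 × 0.28 = 0.0196
  Urn VI: 0.16 × 0.04 = 0.0064
  Urn I: 0.2 × 0.052 = 0.0104
  Urn III: 0.34 × 0.455 = 0.1547
  Urn IV: 0.12 × 0.07 = 0.0084
Sum = 0.2039.
P(Urn V | marked) = 0.0044/0.2039 ≈ 0.0216
P(Urn II | marked) = 0.0196/0.2039 ≈ 0.0961
P(Urn VI | marked) = 0.0064/0.2039 ≈ 0.0314
P(Urn I | marked) = 0.0104/0.2039 ≈ 0.0510
P(Urn III | marked) = 0.1547/0.2039 ≈ 0.7587
P(Urn IV | marked) = 0.0084/0.2039 ≈ 0.0412

Urn V 0.0216, Urn II 0.0961, Urn VI 0.0314, Urn I 0.0510, Urn III 0.7587, Urn IV 0.0412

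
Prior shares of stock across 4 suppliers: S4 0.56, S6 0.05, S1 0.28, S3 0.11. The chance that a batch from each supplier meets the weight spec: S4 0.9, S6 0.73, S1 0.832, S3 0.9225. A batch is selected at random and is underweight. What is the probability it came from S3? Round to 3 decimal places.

Taking complements, P(underweight | each) = S4 0.1, S6 0.27, S1 0.168, S3 0.0775.
By Bayes' rule, posterior ∝ prior × likelihood:
  S4: 0.56 × 0.1 = 0.056
  S6: 0.05 × 0.27 = 0.0135
  S1: 0.28 × 0.168 = 0.04704
  S3: 0.11 × 0.0775 = 0.008525
Normalizing constant = 0.125065.
P(S3 | evidence) = 0.008525 / 0.125065 ≈ 0.068.

0.068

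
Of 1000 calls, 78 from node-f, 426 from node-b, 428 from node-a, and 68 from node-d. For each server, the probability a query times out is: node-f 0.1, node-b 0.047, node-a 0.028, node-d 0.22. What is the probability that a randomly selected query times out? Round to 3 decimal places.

Unnormalized posteriors (prior × likelihood):
  node-f: 0.078 × 0.1 = 0.0078
  node-b: 0.426 × 0.047 = 0.020022
  node-a: 0.428 × 0.028 = 0.011984
  node-d: 0.068 × 0.22 = 0.01496
P(timeout) = 0.0078 + 0.020022 + 0.011984 + 0.01496 = 0.054766 → 0.055.

0.055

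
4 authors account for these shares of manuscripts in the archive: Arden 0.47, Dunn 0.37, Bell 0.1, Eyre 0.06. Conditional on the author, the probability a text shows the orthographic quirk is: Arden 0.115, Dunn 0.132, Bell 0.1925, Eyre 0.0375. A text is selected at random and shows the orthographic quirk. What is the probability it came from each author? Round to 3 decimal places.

Prior × likelihood for each hypothesis:
  Arden: 0.47 × 0.115 = 0.05405
  Dunn: 0.37 × 0.132 = 0.04884
  Bell: 0.1 × 0.1925 = 0.01925
  Eyre: 0.06 × 0.0375 = 0.00225
Total = 0.12439.
P(Arden | quirk) = 0.05405/0.12439 ≈ 0.435
P(Dunn | quirk) = 0.04884/0.12439 ≈ 0.393
P(Bell | quirk) = 0.01925/0.12439 ≈ 0.155
P(Eyre | quirk) = 0.00225/0.12439 ≈ 0.018
(Check: 0.435+0.393+0.155+0.018 = 1.001.)

Arden 0.435, Dunn 0.393, Bell 0.155, Eyre 0.018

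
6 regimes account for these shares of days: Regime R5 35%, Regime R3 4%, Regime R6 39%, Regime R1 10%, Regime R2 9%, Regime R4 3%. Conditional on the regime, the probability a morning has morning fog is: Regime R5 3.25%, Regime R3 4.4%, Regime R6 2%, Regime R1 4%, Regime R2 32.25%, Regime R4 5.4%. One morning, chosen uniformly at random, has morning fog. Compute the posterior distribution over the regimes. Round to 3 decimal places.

Regime R5 0.205, Regime R3 0.032, Regime R6 0.140, Regime R1 0.072, Regime R2 0.522, Regime R4 0.029

By Bayes' rule, posterior ∝ prior × likelihood:
  Regime R5: 0.35 × 0.0325 = 0.011375
  Regime R3: 0.04 × 0.044 = 0.00176
  Regime R6: 0.39 × 0.02 = 0.0078
  Regime R1: 0.1 × 0.04 = 0.004
  Regime R2: 0.09 × 0.3225 = 0.029025
  Regime R4: 0.03 × 0.054 = 0.00162
Sum = 0.05558.
P(Regime R5 | fog) = 0.011375/0.05558 ≈ 0.205
P(Regime R3 | fog) = 0.00176/0.05558 ≈ 0.032
P(Regime R6 | fog) = 0.0078/0.05558 ≈ 0.140
P(Regime R1 | fog) = 0.004/0.05558 ≈ 0.072
P(Regime R2 | fog) = 0.029025/0.05558 ≈ 0.522
P(Regime R4 | fog) = 0.00162/0.05558 ≈ 0.029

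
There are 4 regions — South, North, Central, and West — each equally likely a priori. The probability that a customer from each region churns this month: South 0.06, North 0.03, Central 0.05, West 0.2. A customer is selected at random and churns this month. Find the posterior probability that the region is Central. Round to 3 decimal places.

0.147

Since the prior is uniform, the posterior is proportional to the likelihood:
  South: 0.06
  North: 0.03
  Central: 0.05
  West: 0.2
Total = 0.34.
P(Central | evidence) = 0.05 / 0.34 ≈ 0.147.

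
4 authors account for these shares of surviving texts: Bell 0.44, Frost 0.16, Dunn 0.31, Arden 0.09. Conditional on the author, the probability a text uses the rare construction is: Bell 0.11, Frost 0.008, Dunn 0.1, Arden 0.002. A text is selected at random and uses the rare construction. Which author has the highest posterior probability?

Bell

Prior × likelihood for each hypothesis:
  Bell: 0.44 × 0.11 = 0.0484
  Frost: 0.16 × 0.008 = 0.00128
  Dunn: 0.31 × 0.1 = 0.031
  Arden: 0.09 × 0.002 = 0.00018
Sum = 0.08086.
Largest term belongs to Bell, so Bell is most probable.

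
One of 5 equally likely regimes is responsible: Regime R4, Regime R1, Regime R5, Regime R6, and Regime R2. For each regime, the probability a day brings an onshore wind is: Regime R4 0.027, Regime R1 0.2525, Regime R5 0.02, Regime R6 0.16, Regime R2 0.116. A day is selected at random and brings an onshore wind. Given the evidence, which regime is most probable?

Regime R1

With a uniform prior (1/5 each), posterior ∝ likelihood:
  Regime R4: 0.027
  Regime R1: 0.2525
  Regime R5: 0.02
  Regime R6: 0.16
  Regime R2: 0.116
Sum = 0.5755.
Largest term belongs to Regime R1, so Regime R1 is most probable.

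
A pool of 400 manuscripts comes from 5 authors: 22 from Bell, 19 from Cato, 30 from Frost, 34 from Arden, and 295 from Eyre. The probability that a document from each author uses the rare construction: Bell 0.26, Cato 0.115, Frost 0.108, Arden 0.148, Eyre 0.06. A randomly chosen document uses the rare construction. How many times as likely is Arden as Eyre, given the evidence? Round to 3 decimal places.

0.284

Compute prior × likelihood for every hypothesis:
  Bell: 0.055 × 0.26 = 0.0143
  Cato: 0.0475 × 0.115 = 0.0054625
  Frost: 0.075 × 0.108 = 0.0081
  Arden: 0.085 × 0.148 = 0.01258
  Eyre: 0.7375 × 0.06 = 0.04425
Total = 0.0846925.
The ratio is 0.01258 / 0.04425 (the normalizer cancels) = 0.284.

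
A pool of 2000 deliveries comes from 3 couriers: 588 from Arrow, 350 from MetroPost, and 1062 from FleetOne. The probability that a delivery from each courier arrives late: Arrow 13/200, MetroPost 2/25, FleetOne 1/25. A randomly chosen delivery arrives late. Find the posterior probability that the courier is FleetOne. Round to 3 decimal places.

Unnormalized posteriors (prior × likelihood):
  Arrow: 0.294 × 0.065 = 0.01911
  MetroPost: 0.175 × 0.08 = 0.014
  FleetOne: 0.531 × 0.04 = 0.02124
Sum = 0.05435.
P(FleetOne | evidence) = 0.02124 / 0.05435 ≈ 0.391.

0.391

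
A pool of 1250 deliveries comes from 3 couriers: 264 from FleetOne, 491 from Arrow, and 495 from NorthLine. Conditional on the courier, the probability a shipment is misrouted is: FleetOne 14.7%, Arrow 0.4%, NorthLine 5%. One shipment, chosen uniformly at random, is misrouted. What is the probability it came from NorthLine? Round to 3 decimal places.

By Bayes' rule, posterior ∝ prior × likelihood:
  FleetOne: 0.2112 × 0.147 = 0.0310464
  Arrow: 0.3928 × 0.004 = 0.0015712
  NorthLine: 0.396 × 0.05 = 0.0198
Total = 0.0524176.
P(NorthLine | evidence) = 0.0198 / 0.0524176 ≈ 0.378.

0.378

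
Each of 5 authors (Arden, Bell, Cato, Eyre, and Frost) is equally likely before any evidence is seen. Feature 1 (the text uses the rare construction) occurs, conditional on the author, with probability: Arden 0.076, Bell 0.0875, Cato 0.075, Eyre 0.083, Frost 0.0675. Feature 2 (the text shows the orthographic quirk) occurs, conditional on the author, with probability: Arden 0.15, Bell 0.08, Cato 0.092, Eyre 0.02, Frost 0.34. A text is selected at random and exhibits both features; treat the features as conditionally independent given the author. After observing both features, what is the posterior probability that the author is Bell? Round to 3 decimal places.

0.140

With a uniform prior (1/5 each), posterior ∝ likelihood:
  Arden: 0.076 × 0.15 = 0.0114
  Bell: 0.0875 × 0.08 = 0.007
  Cato: 0.075 × 0.092 = 0.0069
  Eyre: 0.083 × 0.02 = 0.00166
  Frost: 0.0675 × 0.34 = 0.02295
Total = 0.04991.
P(Bell | evidence) = 0.007 / 0.04991 ≈ 0.140.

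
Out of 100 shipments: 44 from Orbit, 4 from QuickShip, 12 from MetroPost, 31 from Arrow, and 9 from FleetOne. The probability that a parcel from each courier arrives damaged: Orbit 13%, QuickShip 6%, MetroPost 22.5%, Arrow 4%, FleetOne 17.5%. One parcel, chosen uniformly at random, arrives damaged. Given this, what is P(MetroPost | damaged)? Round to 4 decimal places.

0.2353

By Bayes' rule, posterior ∝ prior × likelihood:
  Orbit: 0.44 × 0.13 = 0.0572
  QuickShip: 0.04 × 0.06 = 0.0024
  MetroPost: 0.12 × 0.225 = 0.027
  Arrow: 0.31 × 0.04 = 0.0124
  FleetOne: 0.09 × 0.175 = 0.01575
Sum = 0.11475.
P(MetroPost | evidence) = 0.027 / 0.11475 ≈ 0.2353.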